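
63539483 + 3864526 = 67404009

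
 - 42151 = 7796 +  - 49947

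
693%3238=693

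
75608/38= 37804/19 = 1989.68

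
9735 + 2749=12484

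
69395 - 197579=  -  128184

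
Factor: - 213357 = -3^1*71119^1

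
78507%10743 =3306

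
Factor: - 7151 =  - 7151^1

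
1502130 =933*1610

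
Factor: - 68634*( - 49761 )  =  3415296474=2^1*3^6*19^1*31^1*41^1*97^1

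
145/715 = 29/143 = 0.20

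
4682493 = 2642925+2039568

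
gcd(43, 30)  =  1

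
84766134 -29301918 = 55464216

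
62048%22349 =17350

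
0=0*2742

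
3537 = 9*393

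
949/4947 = 949/4947= 0.19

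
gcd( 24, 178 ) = 2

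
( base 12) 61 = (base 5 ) 243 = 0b1001001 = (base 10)73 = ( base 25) 2n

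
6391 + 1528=7919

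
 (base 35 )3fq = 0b1000010000010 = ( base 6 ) 31322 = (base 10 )4226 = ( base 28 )5AQ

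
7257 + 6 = 7263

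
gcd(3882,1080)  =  6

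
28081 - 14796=13285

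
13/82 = 13/82 = 0.16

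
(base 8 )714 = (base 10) 460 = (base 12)324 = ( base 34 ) di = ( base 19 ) 154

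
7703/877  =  7703/877 = 8.78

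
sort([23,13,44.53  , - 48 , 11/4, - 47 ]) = [ - 48,-47 , 11/4, 13, 23,44.53]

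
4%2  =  0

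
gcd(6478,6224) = 2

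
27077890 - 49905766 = -22827876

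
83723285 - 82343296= 1379989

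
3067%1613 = 1454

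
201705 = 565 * 357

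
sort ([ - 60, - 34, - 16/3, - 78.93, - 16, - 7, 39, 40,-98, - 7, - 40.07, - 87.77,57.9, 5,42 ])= [-98, - 87.77,-78.93, - 60,-40.07 ,-34, - 16, - 7,- 7, - 16/3, 5, 39,40, 42,57.9]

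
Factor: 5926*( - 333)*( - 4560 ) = 2^5*3^3*5^1*19^1 *37^1*2963^1 =8998512480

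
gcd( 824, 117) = 1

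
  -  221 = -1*221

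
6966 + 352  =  7318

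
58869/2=29434 + 1/2 = 29434.50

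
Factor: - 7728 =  - 2^4*3^1*7^1*23^1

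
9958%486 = 238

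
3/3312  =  1/1104 = 0.00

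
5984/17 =352 = 352.00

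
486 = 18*27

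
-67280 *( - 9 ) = 605520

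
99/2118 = 33/706  =  0.05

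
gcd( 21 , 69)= 3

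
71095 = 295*241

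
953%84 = 29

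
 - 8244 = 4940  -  13184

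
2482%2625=2482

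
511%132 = 115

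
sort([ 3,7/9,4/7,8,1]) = [4/7,7/9  ,  1, 3,8 ] 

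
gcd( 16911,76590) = 9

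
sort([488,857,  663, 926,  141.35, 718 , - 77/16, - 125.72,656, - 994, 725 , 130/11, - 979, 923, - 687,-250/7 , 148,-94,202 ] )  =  [ -994, - 979 , - 687,  -  125.72, - 94, - 250/7, - 77/16,130/11, 141.35, 148,202, 488, 656,663, 718, 725  ,  857, 923 , 926]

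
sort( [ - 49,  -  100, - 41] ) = [-100, - 49,-41] 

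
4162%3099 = 1063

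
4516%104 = 44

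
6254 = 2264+3990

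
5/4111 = 5/4111 = 0.00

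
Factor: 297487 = 297487^1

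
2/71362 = 1/35681=0.00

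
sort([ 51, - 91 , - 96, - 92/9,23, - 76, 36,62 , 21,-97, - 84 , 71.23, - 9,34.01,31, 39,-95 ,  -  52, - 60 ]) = [ - 97, - 96, - 95,-91, - 84, - 76, - 60, - 52,  -  92/9, - 9, 21,23,31, 34.01,36  ,  39, 51,62,  71.23] 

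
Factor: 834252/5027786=417126/2513893  =  2^1 * 3^1 * 19^1 * 3659^1*2513893^( - 1 ) 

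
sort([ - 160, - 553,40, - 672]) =[ - 672,-553, - 160, 40 ]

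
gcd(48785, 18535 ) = 55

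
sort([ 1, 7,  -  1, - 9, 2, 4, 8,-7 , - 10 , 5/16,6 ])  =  [-10, - 9,-7, - 1,  5/16, 1, 2, 4, 6, 7, 8] 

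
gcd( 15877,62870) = 1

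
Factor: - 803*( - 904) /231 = 2^3*3^ ( - 1) * 7^ (-1)*73^1 *113^1 = 65992/21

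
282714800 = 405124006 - 122409206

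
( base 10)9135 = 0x23af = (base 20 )12GF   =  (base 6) 110143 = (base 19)165f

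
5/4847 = 5/4847 = 0.00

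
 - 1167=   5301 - 6468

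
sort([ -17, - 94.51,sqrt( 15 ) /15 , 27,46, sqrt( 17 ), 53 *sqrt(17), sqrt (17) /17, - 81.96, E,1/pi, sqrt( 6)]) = [ - 94.51,-81.96,-17,sqrt( 17)/17,sqrt( 15) /15,1/pi,sqrt( 6 ) , E,sqrt( 17),27,46,  53 * sqrt( 17)]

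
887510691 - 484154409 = 403356282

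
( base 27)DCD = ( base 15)2D94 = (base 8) 23126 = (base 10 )9814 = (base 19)183a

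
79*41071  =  3244609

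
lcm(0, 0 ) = 0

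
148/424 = 37/106 = 0.35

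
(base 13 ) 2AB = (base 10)479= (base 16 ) 1df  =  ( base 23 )KJ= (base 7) 1253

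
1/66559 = 1/66559 = 0.00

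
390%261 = 129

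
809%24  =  17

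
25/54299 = 25/54299  =  0.00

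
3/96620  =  3/96620 =0.00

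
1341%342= 315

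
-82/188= -41/94 =-0.44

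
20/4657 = 20/4657 =0.00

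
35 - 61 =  - 26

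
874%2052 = 874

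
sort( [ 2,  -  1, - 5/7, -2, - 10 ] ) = [ - 10, -2 , - 1, - 5/7,2]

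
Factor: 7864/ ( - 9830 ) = -4/5 = - 2^2 * 5^( - 1 ) 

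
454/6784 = 227/3392 = 0.07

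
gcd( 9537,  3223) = 11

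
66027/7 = 66027/7= 9432.43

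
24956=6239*4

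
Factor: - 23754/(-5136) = 37/8 =2^( - 3)*37^1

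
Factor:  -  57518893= - 769^1*74797^1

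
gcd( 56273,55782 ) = 1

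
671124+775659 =1446783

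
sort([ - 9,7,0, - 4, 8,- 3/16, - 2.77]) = [ - 9, - 4,  -  2.77, - 3/16, 0, 7, 8 ]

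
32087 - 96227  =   - 64140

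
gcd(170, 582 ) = 2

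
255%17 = 0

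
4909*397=1948873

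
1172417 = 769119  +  403298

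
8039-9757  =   - 1718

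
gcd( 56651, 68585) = 1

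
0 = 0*412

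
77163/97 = 795+48/97 = 795.49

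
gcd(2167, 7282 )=11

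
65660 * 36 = 2363760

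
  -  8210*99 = - 812790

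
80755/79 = 1022 + 17/79 = 1022.22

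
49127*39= 1915953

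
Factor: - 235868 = -2^2*58967^1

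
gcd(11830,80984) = 2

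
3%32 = 3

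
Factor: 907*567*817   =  420157773= 3^4*7^1*19^1*43^1*907^1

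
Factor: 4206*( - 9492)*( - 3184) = 2^7 * 3^2*7^1*113^1*199^1*701^1=   127115952768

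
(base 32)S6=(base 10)902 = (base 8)1606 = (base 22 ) 1J0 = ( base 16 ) 386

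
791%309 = 173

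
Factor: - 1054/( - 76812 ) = 527/38406 = 2^( - 1)*3^( - 1)*17^1*31^1*37^( - 1)*173^( - 1 )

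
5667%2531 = 605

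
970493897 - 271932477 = 698561420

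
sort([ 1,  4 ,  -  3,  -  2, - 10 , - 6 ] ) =[ - 10, - 6, - 3, - 2, 1, 4] 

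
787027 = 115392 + 671635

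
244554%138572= 105982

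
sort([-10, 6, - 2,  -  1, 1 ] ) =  [ - 10,  -  2 , - 1, 1 , 6]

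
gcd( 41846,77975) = 1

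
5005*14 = 70070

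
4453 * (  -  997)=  - 4439641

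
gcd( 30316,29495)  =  1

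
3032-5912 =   -  2880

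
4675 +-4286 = 389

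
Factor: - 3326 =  - 2^1*1663^1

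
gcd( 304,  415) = 1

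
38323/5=7664 + 3/5 =7664.60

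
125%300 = 125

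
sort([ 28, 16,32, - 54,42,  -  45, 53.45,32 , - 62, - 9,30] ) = [ - 62, - 54, - 45, - 9,16, 28,  30, 32,  32, 42, 53.45]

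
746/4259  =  746/4259 = 0.18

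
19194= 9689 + 9505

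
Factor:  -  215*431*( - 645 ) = 59768925 = 3^1*5^2*43^2*431^1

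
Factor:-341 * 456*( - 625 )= 97185000 = 2^3 * 3^1 * 5^4 * 11^1* 19^1*31^1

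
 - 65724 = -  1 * 65724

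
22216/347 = 64 + 8/347= 64.02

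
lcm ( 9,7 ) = 63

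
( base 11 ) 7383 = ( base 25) ffl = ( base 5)303041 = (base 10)9771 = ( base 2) 10011000101011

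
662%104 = 38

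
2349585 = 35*67131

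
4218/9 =468 + 2/3 = 468.67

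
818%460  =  358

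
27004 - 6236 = 20768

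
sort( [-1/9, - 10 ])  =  [ - 10,-1/9 ]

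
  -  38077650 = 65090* ( - 585) 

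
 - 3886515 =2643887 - 6530402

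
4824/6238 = 2412/3119 = 0.77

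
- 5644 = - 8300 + 2656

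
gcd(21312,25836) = 12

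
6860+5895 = 12755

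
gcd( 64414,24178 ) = 14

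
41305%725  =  705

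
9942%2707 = 1821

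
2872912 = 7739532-4866620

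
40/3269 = 40/3269   =  0.01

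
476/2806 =238/1403 = 0.17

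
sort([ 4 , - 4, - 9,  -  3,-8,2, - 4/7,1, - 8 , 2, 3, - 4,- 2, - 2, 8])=[ - 9, - 8, - 8, - 4, - 4, - 3, - 2, - 2, - 4/7,1,2,2 , 3, 4,8]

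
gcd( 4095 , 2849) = 7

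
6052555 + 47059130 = 53111685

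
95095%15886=15665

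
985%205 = 165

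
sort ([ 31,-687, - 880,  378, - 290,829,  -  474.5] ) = [ - 880,  -  687, - 474.5,  -  290 , 31, 378, 829]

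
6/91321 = 6/91321= 0.00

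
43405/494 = 87 + 427/494 = 87.86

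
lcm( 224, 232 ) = 6496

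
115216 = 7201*16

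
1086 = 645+441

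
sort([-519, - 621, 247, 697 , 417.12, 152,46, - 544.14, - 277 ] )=[ - 621, - 544.14, - 519,-277,46, 152,247,417.12, 697 ] 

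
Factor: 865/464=2^( - 4)*5^1*29^( - 1)*173^1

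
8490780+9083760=17574540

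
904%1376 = 904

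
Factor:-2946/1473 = - 2 = - 2^1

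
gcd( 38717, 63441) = 7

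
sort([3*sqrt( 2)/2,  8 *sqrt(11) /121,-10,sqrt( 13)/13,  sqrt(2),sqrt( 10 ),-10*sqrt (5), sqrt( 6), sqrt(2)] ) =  [  -  10*sqrt( 5), - 10, 8*sqrt( 11)/121, sqrt(13 ) /13 , sqrt( 2), sqrt ( 2), 3 *sqrt( 2)/2, sqrt( 6),sqrt(10)]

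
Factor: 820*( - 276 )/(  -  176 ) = 3^1*5^1*11^( - 1)*23^1*41^1 = 14145/11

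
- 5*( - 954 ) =4770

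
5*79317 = 396585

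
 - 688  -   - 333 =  - 355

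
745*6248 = 4654760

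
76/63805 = 76/63805=0.00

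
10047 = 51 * 197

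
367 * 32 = 11744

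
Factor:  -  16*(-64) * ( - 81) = - 82944=- 2^10  *  3^4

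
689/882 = 689/882 =0.78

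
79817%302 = 89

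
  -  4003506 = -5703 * 702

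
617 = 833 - 216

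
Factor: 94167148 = 2^2*17^1*101^1* 13711^1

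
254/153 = 254/153 = 1.66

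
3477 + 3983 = 7460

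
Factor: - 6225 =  - 3^1 * 5^2 * 83^1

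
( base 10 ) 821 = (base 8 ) 1465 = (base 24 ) 1a5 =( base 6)3445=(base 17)2E5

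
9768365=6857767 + 2910598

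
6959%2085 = 704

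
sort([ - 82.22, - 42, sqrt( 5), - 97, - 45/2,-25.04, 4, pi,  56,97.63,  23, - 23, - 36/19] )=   [ - 97,-82.22, - 42, - 25.04,-23, - 45/2, - 36/19, sqrt(5 ),pi , 4, 23 , 56, 97.63 ]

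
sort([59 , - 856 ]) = [-856, 59 ]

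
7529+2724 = 10253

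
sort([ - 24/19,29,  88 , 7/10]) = [ - 24/19,7/10,29,88 ]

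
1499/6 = 1499/6 = 249.83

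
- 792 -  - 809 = 17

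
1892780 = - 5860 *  (- 323 )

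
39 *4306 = 167934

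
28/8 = 7/2 = 3.50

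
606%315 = 291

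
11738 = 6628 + 5110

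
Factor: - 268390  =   - 2^1*5^1 * 26839^1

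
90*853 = 76770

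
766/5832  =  383/2916 =0.13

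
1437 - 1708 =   -  271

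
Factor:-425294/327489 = - 674/519 = - 2^1*3^ (-1)*173^(-1)*337^1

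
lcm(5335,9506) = 522830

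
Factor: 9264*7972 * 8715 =2^6 * 3^2 *5^1*7^1*83^1*193^1*1993^1 = 643625478720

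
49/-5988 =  - 1 + 5939/5988 = -0.01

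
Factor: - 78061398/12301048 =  - 2^(- 2)*3^1*31^( - 1)*149^1*193^ ( - 1)*257^(-1)*87317^1 = - 39030699/6150524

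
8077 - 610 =7467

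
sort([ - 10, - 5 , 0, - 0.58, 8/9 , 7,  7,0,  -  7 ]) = [ - 10 , - 7,-5, - 0.58,0,0, 8/9,7,  7]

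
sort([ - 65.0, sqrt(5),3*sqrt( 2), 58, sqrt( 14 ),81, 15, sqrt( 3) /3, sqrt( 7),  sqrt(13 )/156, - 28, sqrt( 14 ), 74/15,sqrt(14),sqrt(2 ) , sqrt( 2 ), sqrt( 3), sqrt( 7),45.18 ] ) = [ - 65.0, - 28,sqrt( 13) /156,sqrt( 3 ) /3,sqrt( 2 ),sqrt (2 ),sqrt( 3), sqrt ( 5),sqrt ( 7 ), sqrt(7 ),sqrt( 14 ),sqrt(14), sqrt( 14 ),3*  sqrt( 2),74/15 , 15,45.18,58,  81 ] 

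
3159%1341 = 477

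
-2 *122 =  - 244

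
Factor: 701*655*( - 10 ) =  - 2^1*5^2 * 131^1 * 701^1 = -  4591550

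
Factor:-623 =-7^1*89^1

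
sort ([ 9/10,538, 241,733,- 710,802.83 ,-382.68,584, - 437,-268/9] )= [ - 710, - 437,-382.68, - 268/9, 9/10,241,538,584,733,802.83 ]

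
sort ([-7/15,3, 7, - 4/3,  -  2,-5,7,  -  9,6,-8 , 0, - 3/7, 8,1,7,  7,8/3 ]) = [ -9, - 8  ,-5, - 2, - 4/3 , - 7/15, - 3/7 , 0, 1,8/3,3,6 , 7,7, 7,7,8] 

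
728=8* 91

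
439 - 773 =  - 334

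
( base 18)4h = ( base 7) 155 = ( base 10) 89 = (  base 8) 131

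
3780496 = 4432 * 853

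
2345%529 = 229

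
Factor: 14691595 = 5^1 *23^1*43^1*2971^1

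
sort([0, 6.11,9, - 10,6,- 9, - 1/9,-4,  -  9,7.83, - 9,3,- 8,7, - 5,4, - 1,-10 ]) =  [ - 10, - 10 ,  -  9, - 9, - 9,  -  8, - 5,-4 ,-1, - 1/9,0,3, 4, 6,6.11,7,7.83,9 ] 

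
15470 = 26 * 595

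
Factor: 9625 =5^3 * 7^1*11^1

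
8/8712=1/1089 = 0.00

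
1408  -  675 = 733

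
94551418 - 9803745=84747673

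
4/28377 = 4/28377=0.00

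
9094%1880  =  1574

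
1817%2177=1817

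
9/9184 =9/9184=0.00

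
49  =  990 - 941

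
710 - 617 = 93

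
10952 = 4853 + 6099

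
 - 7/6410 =  -  7/6410  =  - 0.00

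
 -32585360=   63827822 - 96413182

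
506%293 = 213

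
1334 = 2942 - 1608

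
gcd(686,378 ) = 14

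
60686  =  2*30343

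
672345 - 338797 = 333548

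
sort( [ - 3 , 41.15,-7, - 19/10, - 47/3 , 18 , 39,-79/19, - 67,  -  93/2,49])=[-67,-93/2, - 47/3, - 7,  -  79/19, - 3, -19/10,  18,39, 41.15,49 ] 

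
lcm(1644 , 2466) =4932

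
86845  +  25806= 112651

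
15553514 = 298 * 52193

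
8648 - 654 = 7994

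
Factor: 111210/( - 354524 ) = -165/526=-  2^(-1)*3^1 *5^1 *11^1*263^( - 1) 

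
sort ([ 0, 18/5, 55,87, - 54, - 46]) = [ - 54, - 46,0, 18/5, 55,87] 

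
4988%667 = 319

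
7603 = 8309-706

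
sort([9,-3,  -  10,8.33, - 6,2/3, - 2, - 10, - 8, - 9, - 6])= [ - 10, - 10, - 9,-8, - 6, - 6, - 3,-2, 2/3,8.33,9]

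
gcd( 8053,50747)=1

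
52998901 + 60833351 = 113832252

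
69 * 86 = 5934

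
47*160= 7520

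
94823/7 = 94823/7 =13546.14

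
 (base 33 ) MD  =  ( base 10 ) 739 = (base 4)23203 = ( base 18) 251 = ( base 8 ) 1343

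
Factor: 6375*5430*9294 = 2^2*3^3*5^4*17^1 *181^1*1549^1 = 321723427500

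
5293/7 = 5293/7 = 756.14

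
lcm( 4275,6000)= 342000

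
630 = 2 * 315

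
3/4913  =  3/4913=0.00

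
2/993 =2/993 = 0.00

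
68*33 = 2244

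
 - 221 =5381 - 5602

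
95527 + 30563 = 126090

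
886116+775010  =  1661126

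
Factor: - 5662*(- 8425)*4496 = 2^5 * 5^2*19^1 *149^1 * 281^1 * 337^1 = 214469765600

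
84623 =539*157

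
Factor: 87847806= 2^1  *  3^1*17^1*89^1*9677^1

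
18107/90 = 18107/90= 201.19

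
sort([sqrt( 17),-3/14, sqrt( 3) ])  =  [ - 3/14,sqrt (3 ),sqrt ( 17)]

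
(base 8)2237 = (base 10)1183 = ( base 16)49F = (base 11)986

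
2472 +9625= 12097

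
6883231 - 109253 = 6773978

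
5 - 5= 0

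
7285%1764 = 229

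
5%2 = 1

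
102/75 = 1 + 9/25 = 1.36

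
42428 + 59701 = 102129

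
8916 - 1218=7698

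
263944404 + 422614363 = 686558767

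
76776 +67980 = 144756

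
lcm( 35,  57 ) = 1995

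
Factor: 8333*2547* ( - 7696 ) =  - 163341066096 = - 2^4 * 3^2*13^2*37^1*283^1*641^1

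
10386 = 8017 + 2369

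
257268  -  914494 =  - 657226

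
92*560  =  51520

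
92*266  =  24472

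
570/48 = 95/8 = 11.88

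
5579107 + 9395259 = 14974366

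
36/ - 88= - 1 + 13/22 =- 0.41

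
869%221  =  206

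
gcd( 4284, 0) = 4284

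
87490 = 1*87490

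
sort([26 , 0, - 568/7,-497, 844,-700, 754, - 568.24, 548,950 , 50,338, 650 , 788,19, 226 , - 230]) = [-700, - 568.24,  -  497,-230,-568/7, 0,19 , 26,50,226, 338,548,650, 754,788,844, 950 ] 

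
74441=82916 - 8475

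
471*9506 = 4477326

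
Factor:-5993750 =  - 2^1*5^5*7^1  *  137^1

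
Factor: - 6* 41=  -  2^1*3^1*41^1 =- 246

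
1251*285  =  356535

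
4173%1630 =913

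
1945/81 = 24 + 1/81=24.01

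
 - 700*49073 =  - 34351100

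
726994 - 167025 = 559969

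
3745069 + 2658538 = 6403607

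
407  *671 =273097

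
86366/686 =6169/49 = 125.90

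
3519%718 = 647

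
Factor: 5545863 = 3^2*616207^1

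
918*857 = 786726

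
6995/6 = 1165 + 5/6= 1165.83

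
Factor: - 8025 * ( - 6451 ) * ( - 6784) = - 2^7*3^1*5^2*53^1 *107^1*6451^1=- 351202761600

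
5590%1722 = 424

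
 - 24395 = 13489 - 37884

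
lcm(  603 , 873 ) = 58491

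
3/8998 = 3/8998 =0.00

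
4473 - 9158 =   -  4685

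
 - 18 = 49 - 67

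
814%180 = 94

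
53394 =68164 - 14770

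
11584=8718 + 2866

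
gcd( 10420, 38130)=10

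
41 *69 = 2829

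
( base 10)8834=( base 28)b7e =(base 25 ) E39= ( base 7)34520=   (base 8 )21202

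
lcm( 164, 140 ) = 5740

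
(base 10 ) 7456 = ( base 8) 16440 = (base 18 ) 1504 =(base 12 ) 4394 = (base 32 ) 790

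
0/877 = 0 =0.00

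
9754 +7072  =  16826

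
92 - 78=14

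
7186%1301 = 681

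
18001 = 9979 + 8022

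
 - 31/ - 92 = 31/92 = 0.34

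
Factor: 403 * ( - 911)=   -  13^1 * 31^1 * 911^1=-367133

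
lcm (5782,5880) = 346920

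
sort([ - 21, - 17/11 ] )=[ - 21, - 17/11 ]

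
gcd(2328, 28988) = 4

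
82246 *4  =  328984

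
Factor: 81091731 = 3^1*7^1 *211^1 * 18301^1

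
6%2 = 0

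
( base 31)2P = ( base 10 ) 87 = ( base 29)30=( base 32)2N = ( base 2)1010111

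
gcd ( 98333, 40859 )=1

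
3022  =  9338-6316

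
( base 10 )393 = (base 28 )E1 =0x189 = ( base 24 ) G9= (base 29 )DG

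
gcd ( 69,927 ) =3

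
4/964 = 1/241 = 0.00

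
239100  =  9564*25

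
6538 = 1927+4611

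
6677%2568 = 1541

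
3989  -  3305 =684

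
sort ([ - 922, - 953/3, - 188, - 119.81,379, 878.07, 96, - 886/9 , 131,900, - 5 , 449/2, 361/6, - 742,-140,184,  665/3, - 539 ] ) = [ -922,-742, - 539, - 953/3,-188,-140  ,  -  119.81,  -  886/9, - 5,361/6,96, 131, 184 , 665/3,449/2,379, 878.07,900] 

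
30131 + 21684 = 51815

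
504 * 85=42840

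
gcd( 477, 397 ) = 1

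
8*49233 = 393864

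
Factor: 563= 563^1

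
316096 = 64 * 4939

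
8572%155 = 47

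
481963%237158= 7647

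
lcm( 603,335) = 3015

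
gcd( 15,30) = 15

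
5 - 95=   -  90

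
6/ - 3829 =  - 1 + 3823/3829 = -0.00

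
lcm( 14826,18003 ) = 252042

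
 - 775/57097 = -775/57097=- 0.01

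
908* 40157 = 36462556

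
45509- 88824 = -43315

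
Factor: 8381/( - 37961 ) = - 7^( - 1 )  *  11^( - 1 )*17^1 = - 17/77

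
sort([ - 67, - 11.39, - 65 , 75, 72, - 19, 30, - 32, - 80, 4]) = [ - 80,  -  67, - 65,-32,  -  19, - 11.39, 4,30,  72,75 ]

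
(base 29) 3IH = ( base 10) 3062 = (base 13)1517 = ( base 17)AA2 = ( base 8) 5766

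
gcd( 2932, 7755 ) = 1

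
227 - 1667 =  - 1440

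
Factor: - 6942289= - 433^1*16033^1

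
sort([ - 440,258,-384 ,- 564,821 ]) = [ - 564,  -  440,- 384 , 258,821]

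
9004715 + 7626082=16630797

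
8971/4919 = 8971/4919 = 1.82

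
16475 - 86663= - 70188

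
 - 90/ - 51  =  30/17 =1.76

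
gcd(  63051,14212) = 1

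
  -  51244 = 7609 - 58853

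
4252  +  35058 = 39310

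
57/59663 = 57/59663 = 0.00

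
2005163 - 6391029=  - 4385866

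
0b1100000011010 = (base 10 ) 6170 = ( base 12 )36a2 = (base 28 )7oa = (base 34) 5bg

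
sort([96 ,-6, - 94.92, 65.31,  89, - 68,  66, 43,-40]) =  [ - 94.92, - 68,-40, - 6, 43,65.31, 66, 89,96] 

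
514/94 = 257/47 = 5.47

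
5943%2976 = 2967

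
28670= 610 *47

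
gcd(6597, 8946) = 9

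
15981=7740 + 8241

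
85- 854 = -769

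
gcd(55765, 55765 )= 55765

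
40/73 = 40/73 = 0.55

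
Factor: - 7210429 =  - 73^1 * 98773^1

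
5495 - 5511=-16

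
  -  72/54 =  -4/3  =  - 1.33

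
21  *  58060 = 1219260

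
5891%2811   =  269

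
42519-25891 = 16628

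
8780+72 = 8852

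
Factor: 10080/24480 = 7/17 = 7^1*17^( - 1 )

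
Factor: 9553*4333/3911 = 7^1*41^1*233^1*619^1* 3911^( - 1)=41393149/3911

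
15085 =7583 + 7502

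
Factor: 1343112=2^3*3^1*191^1*293^1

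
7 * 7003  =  49021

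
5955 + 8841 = 14796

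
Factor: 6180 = 2^2*3^1 * 5^1 * 103^1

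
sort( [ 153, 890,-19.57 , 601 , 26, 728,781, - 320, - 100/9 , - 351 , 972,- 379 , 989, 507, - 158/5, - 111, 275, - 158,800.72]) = [-379,-351, - 320, - 158, - 111, -158/5,- 19.57, - 100/9, 26, 153, 275, 507, 601, 728,781 , 800.72,  890, 972, 989]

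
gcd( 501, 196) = 1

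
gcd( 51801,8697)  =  3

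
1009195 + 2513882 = 3523077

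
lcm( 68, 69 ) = 4692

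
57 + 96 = 153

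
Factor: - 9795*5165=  - 3^1 *5^2*653^1 * 1033^1 = -50591175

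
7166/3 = 7166/3  =  2388.67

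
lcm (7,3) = 21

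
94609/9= 94609/9 = 10512.11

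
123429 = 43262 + 80167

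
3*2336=7008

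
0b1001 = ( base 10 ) 9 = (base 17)9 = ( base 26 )9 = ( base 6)13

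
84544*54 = 4565376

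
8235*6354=52325190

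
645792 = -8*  ( - 80724)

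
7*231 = 1617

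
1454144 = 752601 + 701543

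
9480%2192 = 712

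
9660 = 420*23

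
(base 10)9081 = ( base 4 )2031321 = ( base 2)10001101111001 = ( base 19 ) 162i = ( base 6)110013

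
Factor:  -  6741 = -3^2*7^1*107^1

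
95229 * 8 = 761832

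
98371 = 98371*1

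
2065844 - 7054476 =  - 4988632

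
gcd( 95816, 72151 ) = 1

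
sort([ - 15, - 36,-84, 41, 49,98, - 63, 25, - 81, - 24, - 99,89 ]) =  [ - 99,  -  84, - 81,-63, -36, - 24, - 15,25 , 41, 49, 89, 98 ]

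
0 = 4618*0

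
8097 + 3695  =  11792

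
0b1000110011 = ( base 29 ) JC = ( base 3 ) 202212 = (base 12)3AB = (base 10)563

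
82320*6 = 493920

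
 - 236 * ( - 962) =227032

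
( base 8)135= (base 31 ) 30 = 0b1011101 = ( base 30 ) 33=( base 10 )93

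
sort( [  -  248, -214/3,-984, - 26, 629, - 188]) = [- 984,  -  248, - 188, - 214/3, -26,  629]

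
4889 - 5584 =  -695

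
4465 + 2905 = 7370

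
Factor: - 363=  - 3^1*11^2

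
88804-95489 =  - 6685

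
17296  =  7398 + 9898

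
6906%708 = 534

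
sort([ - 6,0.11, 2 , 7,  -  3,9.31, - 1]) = [  -  6, - 3,-1,0.11, 2, 7, 9.31 ]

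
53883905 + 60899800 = 114783705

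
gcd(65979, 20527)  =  1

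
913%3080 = 913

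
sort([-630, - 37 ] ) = [ - 630,-37 ]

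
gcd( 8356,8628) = 4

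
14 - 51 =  - 37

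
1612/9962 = 806/4981 = 0.16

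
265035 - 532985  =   - 267950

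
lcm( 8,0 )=0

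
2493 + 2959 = 5452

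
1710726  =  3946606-2235880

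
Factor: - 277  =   - 277^1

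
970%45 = 25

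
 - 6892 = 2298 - 9190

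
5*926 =4630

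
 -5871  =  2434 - 8305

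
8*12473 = 99784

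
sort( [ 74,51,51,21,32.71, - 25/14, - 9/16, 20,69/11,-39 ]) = [ - 39, - 25/14, - 9/16, 69/11,20, 21 , 32.71,51,51,74]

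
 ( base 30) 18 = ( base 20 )1I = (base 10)38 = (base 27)1B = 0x26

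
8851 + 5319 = 14170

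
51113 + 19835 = 70948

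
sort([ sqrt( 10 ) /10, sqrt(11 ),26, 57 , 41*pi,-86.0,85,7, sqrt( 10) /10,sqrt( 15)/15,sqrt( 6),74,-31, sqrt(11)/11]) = [ - 86.0, - 31,sqrt( 15 )/15, sqrt( 11 )/11,sqrt( 10)/10,  sqrt(10)/10,sqrt(6 ), sqrt(11), 7,26,57, 74, 85,  41*pi] 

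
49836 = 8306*6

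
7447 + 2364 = 9811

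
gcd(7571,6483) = 1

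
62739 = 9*6971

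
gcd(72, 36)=36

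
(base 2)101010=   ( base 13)33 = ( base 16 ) 2a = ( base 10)42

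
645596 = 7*92228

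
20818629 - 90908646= -70090017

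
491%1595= 491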